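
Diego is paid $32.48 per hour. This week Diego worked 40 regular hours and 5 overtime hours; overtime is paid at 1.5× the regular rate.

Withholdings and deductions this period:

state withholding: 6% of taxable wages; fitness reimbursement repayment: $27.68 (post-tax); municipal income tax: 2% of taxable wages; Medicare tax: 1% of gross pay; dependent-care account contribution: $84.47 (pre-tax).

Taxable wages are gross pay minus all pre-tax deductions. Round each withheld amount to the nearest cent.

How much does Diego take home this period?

$1298.55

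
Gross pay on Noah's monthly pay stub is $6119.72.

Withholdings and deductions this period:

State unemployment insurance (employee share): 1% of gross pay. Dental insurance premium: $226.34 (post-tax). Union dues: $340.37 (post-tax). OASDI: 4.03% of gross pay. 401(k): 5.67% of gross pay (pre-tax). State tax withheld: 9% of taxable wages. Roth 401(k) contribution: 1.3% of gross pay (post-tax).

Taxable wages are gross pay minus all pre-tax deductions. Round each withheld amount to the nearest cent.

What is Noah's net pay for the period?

401(k): $6119.72 × 0.0567 = $346.99
Taxable wages = $6119.72 − $346.99 = $5772.73
State tax withheld: $5772.73 × 0.09 = $519.55
State unemployment insurance (employee share): $6119.72 × 0.01 = $61.20
OASDI: $6119.72 × 0.0403 = $246.62
Union dues: $340.37
Roth 401(k) contribution: $6119.72 × 0.013 = $79.56
Dental insurance premium: $226.34
Total deductions = $346.99 + $519.55 + $61.20 + $246.62 + $340.37 + $79.56 + $226.34 = $1820.63
Net pay = $6119.72 − $1820.63 = $4299.09

$4299.09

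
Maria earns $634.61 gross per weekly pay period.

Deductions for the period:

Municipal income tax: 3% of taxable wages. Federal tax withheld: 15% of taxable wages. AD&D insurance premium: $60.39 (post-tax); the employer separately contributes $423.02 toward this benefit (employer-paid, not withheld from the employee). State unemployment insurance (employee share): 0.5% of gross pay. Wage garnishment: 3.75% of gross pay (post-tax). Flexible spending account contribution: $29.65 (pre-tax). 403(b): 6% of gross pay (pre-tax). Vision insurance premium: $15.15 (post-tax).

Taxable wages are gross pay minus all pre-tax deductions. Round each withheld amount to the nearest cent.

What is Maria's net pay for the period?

$362.33

403(b): $634.61 × 0.06 = $38.08
Flexible spending account contribution: $29.65
Pre-tax total = $38.08 + $29.65 = $67.73
Taxable wages = $634.61 − $67.73 = $566.88
Municipal income tax: $566.88 × 0.03 = $17.01
Federal tax withheld: $566.88 × 0.15 = $85.03
State unemployment insurance (employee share): $634.61 × 0.005 = $3.17
Vision insurance premium: $15.15
AD&D insurance premium: $60.39
Wage garnishment: $634.61 × 0.0375 = $23.80
(Employer's $423.02 toward AD&D insurance premium is not withheld from the employee.)
Total deductions = $38.08 + $29.65 + $17.01 + $85.03 + $3.17 + $15.15 + $60.39 + $23.80 = $272.28
Net pay = $634.61 − $272.28 = $362.33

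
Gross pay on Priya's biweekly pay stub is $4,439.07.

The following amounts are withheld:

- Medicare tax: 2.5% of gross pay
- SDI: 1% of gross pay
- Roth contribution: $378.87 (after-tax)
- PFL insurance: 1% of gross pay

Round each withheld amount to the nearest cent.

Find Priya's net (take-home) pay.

$3,860.44

PFL insurance: $4,439.07 × 0.01 = $44.39
Medicare tax: $4,439.07 × 0.025 = $110.98
SDI: $4,439.07 × 0.01 = $44.39
Roth contribution: $378.87
Total deductions = $44.39 + $110.98 + $44.39 + $378.87 = $578.63
Net pay = $4,439.07 − $578.63 = $3,860.44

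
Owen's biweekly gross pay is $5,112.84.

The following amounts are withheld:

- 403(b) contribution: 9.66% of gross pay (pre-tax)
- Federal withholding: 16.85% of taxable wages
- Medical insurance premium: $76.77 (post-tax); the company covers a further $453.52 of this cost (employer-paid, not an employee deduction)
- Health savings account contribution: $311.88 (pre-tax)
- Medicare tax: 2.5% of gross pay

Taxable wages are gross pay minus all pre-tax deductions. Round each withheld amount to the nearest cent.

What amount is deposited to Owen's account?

Health savings account contribution: $311.88
403(b) contribution: $5,112.84 × 0.0966 = $493.90
Pre-tax total = $311.88 + $493.90 = $805.78
Taxable wages = $5,112.84 − $805.78 = $4,307.06
Federal withholding: $4,307.06 × 0.1685 = $725.74
Medicare tax: $5,112.84 × 0.025 = $127.82
Medical insurance premium: $76.77
(Employer's $453.52 toward medical insurance premium is not withheld from the employee.)
Total deductions = $311.88 + $493.90 + $725.74 + $127.82 + $76.77 = $1,736.11
Net pay = $5,112.84 − $1,736.11 = $3,376.73

$3,376.73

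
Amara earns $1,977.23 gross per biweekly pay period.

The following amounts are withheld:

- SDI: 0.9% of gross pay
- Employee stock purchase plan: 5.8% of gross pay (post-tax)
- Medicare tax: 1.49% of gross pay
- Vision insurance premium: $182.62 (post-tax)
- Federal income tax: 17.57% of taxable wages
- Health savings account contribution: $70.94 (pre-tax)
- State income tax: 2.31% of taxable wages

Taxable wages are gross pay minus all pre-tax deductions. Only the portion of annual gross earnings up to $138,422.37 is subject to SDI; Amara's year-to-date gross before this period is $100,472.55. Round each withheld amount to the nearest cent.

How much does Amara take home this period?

Health savings account contribution: $70.94
Taxable wages = $1,977.23 − $70.94 = $1,906.29
State income tax: $1,906.29 × 0.0231 = $44.04
Federal income tax: $1,906.29 × 0.1757 = $334.94
Medicare tax: $1,977.23 × 0.0149 = $29.46
SDI: cap not yet reached, full $1,977.23 is subject → $1,977.23 × 0.009 = $17.80
Vision insurance premium: $182.62
Employee stock purchase plan: $1,977.23 × 0.058 = $114.68
Total deductions = $70.94 + $44.04 + $334.94 + $29.46 + $17.80 + $182.62 + $114.68 = $794.48
Net pay = $1,977.23 − $794.48 = $1,182.75

$1,182.75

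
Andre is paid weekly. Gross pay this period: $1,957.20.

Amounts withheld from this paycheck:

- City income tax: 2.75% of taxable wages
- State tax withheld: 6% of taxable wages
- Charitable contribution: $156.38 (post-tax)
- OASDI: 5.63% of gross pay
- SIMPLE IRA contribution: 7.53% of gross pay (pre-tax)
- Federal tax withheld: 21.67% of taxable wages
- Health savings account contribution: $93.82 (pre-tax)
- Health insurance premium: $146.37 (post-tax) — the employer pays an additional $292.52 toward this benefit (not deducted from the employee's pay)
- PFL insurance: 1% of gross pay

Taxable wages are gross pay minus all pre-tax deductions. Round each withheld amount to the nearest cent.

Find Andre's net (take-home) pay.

$761.48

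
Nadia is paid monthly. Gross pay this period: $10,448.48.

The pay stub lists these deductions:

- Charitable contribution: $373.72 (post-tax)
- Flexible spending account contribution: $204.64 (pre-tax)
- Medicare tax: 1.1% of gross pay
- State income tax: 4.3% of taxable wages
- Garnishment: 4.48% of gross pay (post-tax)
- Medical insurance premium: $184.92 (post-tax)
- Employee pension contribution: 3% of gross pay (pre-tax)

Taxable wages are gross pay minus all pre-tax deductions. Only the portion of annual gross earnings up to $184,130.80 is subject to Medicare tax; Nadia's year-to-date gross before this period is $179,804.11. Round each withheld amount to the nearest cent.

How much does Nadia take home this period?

Flexible spending account contribution: $204.64
Employee pension contribution: $10,448.48 × 0.03 = $313.45
Pre-tax total = $204.64 + $313.45 = $518.09
Taxable wages = $10,448.48 − $518.09 = $9,930.39
State income tax: $9,930.39 × 0.043 = $427.01
Medicare tax: only $184,130.80 − $179,804.11 = $4,326.69 of this check is subject → $4,326.69 × 0.011 = $47.59
Charitable contribution: $373.72
Medical insurance premium: $184.92
Garnishment: $10,448.48 × 0.0448 = $468.09
Total deductions = $204.64 + $313.45 + $427.01 + $47.59 + $373.72 + $184.92 + $468.09 = $2,019.42
Net pay = $10,448.48 − $2,019.42 = $8,429.06

$8,429.06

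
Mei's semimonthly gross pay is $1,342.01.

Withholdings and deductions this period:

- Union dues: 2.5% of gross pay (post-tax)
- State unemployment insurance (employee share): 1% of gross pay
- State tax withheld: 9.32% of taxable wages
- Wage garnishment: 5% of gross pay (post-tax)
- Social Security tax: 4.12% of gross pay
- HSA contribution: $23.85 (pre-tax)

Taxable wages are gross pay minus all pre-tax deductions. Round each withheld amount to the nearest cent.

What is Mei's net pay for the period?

HSA contribution: $23.85
Taxable wages = $1,342.01 − $23.85 = $1,318.16
State tax withheld: $1,318.16 × 0.0932 = $122.85
Social Security tax: $1,342.01 × 0.0412 = $55.29
State unemployment insurance (employee share): $1,342.01 × 0.01 = $13.42
Union dues: $1,342.01 × 0.025 = $33.55
Wage garnishment: $1,342.01 × 0.05 = $67.10
Total deductions = $23.85 + $122.85 + $55.29 + $13.42 + $33.55 + $67.10 = $316.06
Net pay = $1,342.01 − $316.06 = $1,025.95

$1,025.95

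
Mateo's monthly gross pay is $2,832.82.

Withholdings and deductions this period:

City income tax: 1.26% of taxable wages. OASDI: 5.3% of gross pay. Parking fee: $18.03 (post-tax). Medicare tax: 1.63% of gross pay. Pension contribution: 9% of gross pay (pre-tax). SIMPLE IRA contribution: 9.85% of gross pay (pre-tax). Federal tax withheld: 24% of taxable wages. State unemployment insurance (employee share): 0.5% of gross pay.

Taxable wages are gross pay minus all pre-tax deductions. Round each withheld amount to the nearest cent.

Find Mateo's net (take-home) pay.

$1,489.65

SIMPLE IRA contribution: $2,832.82 × 0.0985 = $279.03
Pension contribution: $2,832.82 × 0.09 = $254.95
Pre-tax total = $279.03 + $254.95 = $533.98
Taxable wages = $2,832.82 − $533.98 = $2,298.84
Federal tax withheld: $2,298.84 × 0.24 = $551.72
City income tax: $2,298.84 × 0.0126 = $28.97
Medicare tax: $2,832.82 × 0.0163 = $46.17
OASDI: $2,832.82 × 0.053 = $150.14
State unemployment insurance (employee share): $2,832.82 × 0.005 = $14.16
Parking fee: $18.03
Total deductions = $279.03 + $254.95 + $551.72 + $28.97 + $46.17 + $150.14 + $14.16 + $18.03 = $1,343.17
Net pay = $2,832.82 − $1,343.17 = $1,489.65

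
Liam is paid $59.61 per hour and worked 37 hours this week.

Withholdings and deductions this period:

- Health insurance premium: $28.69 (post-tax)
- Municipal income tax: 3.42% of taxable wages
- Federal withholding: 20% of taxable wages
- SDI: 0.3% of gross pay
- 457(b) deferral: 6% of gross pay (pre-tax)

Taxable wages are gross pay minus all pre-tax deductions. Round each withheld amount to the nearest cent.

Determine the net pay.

$1,552.38

Gross pay: 37 × $59.61 = $2,205.57
457(b) deferral: $2,205.57 × 0.06 = $132.33
Taxable wages = $2,205.57 − $132.33 = $2,073.24
Federal withholding: $2,073.24 × 0.2 = $414.65
Municipal income tax: $2,073.24 × 0.0342 = $70.90
SDI: $2,205.57 × 0.003 = $6.62
Health insurance premium: $28.69
Total deductions = $132.33 + $414.65 + $70.90 + $6.62 + $28.69 = $653.19
Net pay = $2,205.57 − $653.19 = $1,552.38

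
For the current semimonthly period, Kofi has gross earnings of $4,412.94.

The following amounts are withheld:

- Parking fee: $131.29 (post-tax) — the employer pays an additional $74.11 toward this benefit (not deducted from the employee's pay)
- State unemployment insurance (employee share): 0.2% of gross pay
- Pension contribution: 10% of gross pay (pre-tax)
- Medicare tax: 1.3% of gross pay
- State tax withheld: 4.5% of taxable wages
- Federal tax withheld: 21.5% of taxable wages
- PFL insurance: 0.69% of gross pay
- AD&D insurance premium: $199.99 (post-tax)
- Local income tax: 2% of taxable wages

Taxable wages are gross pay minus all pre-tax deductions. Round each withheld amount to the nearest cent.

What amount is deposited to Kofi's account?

$2,431.67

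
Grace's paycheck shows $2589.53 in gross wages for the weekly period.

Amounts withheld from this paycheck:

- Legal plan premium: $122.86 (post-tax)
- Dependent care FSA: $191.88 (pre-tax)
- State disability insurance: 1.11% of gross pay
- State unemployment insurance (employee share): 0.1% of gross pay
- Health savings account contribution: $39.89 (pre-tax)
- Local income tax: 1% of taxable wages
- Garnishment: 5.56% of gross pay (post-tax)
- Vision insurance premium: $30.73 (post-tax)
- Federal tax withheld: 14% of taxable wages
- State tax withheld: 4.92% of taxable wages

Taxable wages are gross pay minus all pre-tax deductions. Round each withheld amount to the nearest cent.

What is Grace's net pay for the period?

$1559.19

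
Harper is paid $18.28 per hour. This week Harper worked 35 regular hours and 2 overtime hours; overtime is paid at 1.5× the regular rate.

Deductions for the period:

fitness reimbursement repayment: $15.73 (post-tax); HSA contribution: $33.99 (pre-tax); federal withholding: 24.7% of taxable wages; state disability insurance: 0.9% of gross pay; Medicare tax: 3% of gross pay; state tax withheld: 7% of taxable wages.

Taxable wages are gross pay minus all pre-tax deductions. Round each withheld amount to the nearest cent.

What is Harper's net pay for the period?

Regular pay: 35 × $18.28 = $639.80
Overtime pay: 2 × $18.28 × 1.5 = $54.84
Gross pay = $639.80 + $54.84 = $694.64
HSA contribution: $33.99
Taxable wages = $694.64 − $33.99 = $660.65
Federal withholding: $660.65 × 0.247 = $163.18
State tax withheld: $660.65 × 0.07 = $46.25
Medicare tax: $694.64 × 0.03 = $20.84
State disability insurance: $694.64 × 0.009 = $6.25
Fitness reimbursement repayment: $15.73
Total deductions = $33.99 + $163.18 + $46.25 + $20.84 + $6.25 + $15.73 = $286.24
Net pay = $694.64 − $286.24 = $408.40

$408.40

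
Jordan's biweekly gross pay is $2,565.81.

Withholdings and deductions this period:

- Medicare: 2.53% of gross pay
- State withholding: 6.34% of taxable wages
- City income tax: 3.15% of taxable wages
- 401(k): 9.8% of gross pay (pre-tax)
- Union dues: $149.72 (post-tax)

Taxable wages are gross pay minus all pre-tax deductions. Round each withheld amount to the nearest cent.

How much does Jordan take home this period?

$1,880.10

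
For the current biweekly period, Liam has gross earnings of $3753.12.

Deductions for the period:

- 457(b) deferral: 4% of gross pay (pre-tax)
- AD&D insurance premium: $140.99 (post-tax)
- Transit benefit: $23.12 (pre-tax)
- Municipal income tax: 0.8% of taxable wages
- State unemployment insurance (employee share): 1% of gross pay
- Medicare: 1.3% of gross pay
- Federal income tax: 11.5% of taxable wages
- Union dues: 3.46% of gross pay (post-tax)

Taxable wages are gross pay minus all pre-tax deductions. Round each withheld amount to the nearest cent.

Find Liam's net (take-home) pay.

$2782.38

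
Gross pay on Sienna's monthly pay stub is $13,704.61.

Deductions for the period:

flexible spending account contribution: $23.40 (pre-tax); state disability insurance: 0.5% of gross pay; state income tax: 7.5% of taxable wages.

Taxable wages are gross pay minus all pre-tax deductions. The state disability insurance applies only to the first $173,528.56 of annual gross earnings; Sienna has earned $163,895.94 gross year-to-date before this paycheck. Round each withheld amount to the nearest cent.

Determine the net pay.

$12,606.96

Flexible spending account contribution: $23.40
Taxable wages = $13,704.61 − $23.40 = $13,681.21
State income tax: $13,681.21 × 0.075 = $1,026.09
State disability insurance: only $173,528.56 − $163,895.94 = $9,632.62 of this check is subject → $9,632.62 × 0.005 = $48.16
Total deductions = $23.40 + $1,026.09 + $48.16 = $1,097.65
Net pay = $13,704.61 − $1,097.65 = $12,606.96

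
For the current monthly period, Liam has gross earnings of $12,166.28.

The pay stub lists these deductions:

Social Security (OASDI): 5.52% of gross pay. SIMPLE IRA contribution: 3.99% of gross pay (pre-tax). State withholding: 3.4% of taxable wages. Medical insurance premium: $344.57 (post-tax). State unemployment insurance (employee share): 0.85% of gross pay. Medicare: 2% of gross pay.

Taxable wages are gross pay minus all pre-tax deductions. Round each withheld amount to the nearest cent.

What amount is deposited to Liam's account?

SIMPLE IRA contribution: $12,166.28 × 0.0399 = $485.43
Taxable wages = $12,166.28 − $485.43 = $11,680.85
State withholding: $11,680.85 × 0.034 = $397.15
Social Security (OASDI): $12,166.28 × 0.0552 = $671.58
Medicare: $12,166.28 × 0.02 = $243.33
State unemployment insurance (employee share): $12,166.28 × 0.0085 = $103.41
Medical insurance premium: $344.57
Total deductions = $485.43 + $397.15 + $671.58 + $243.33 + $103.41 + $344.57 = $2,245.47
Net pay = $12,166.28 − $2,245.47 = $9,920.81

$9,920.81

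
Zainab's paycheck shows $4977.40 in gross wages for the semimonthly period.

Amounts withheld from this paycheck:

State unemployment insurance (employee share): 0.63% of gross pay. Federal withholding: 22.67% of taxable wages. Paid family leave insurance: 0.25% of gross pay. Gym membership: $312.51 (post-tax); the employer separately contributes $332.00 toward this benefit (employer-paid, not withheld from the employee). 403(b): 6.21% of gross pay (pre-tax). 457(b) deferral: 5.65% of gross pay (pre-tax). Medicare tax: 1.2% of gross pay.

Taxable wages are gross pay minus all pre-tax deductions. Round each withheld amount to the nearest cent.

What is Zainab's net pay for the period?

$2976.49

403(b): $4977.40 × 0.0621 = $309.10
457(b) deferral: $4977.40 × 0.0565 = $281.22
Pre-tax total = $309.10 + $281.22 = $590.32
Taxable wages = $4977.40 − $590.32 = $4387.08
Federal withholding: $4387.08 × 0.2267 = $994.55
Medicare tax: $4977.40 × 0.012 = $59.73
State unemployment insurance (employee share): $4977.40 × 0.0063 = $31.36
Paid family leave insurance: $4977.40 × 0.0025 = $12.44
Gym membership: $312.51
(Employer's $332.00 toward gym membership is not withheld from the employee.)
Total deductions = $309.10 + $281.22 + $994.55 + $59.73 + $31.36 + $12.44 + $312.51 = $2000.91
Net pay = $4977.40 − $2000.91 = $2976.49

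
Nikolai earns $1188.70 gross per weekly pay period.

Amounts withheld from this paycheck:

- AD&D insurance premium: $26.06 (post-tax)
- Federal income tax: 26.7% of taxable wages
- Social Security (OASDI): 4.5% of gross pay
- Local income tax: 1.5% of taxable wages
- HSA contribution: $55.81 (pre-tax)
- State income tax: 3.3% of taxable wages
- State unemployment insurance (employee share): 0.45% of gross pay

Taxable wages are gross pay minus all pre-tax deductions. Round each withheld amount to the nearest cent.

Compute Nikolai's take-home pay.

HSA contribution: $55.81
Taxable wages = $1188.70 − $55.81 = $1132.89
Federal income tax: $1132.89 × 0.267 = $302.48
State income tax: $1132.89 × 0.033 = $37.39
Local income tax: $1132.89 × 0.015 = $16.99
Social Security (OASDI): $1188.70 × 0.045 = $53.49
State unemployment insurance (employee share): $1188.70 × 0.0045 = $5.35
AD&D insurance premium: $26.06
Total deductions = $55.81 + $302.48 + $37.39 + $16.99 + $53.49 + $5.35 + $26.06 = $497.57
Net pay = $1188.70 − $497.57 = $691.13

$691.13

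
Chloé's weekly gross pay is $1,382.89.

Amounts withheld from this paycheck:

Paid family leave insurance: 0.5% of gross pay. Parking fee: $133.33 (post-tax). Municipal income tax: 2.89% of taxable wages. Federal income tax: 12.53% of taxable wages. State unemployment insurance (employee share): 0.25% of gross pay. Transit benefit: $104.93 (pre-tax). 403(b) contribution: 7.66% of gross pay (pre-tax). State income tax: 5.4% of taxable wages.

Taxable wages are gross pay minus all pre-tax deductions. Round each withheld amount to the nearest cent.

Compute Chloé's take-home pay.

403(b) contribution: $1,382.89 × 0.0766 = $105.93
Transit benefit: $104.93
Pre-tax total = $105.93 + $104.93 = $210.86
Taxable wages = $1,382.89 − $210.86 = $1,172.03
State income tax: $1,172.03 × 0.054 = $63.29
Federal income tax: $1,172.03 × 0.1253 = $146.86
Municipal income tax: $1,172.03 × 0.0289 = $33.87
State unemployment insurance (employee share): $1,382.89 × 0.0025 = $3.46
Paid family leave insurance: $1,382.89 × 0.005 = $6.91
Parking fee: $133.33
Total deductions = $105.93 + $104.93 + $63.29 + $146.86 + $33.87 + $3.46 + $6.91 + $133.33 = $598.58
Net pay = $1,382.89 − $598.58 = $784.31

$784.31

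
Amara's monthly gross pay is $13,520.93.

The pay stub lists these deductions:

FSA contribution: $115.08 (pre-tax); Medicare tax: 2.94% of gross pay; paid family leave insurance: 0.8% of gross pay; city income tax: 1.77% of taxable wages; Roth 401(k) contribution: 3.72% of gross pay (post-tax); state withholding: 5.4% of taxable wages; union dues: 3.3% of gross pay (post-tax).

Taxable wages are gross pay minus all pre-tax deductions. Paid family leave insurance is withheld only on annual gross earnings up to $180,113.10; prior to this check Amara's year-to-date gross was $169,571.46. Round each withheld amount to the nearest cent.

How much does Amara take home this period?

$11,013.63

FSA contribution: $115.08
Taxable wages = $13,520.93 − $115.08 = $13,405.85
City income tax: $13,405.85 × 0.0177 = $237.28
State withholding: $13,405.85 × 0.054 = $723.92
Medicare tax: $13,520.93 × 0.0294 = $397.52
Paid family leave insurance: only $180,113.10 − $169,571.46 = $10,541.64 of this check is subject → $10,541.64 × 0.008 = $84.33
Roth 401(k) contribution: $13,520.93 × 0.0372 = $502.98
Union dues: $13,520.93 × 0.033 = $446.19
Total deductions = $115.08 + $237.28 + $723.92 + $397.52 + $84.33 + $502.98 + $446.19 = $2,507.30
Net pay = $13,520.93 − $2,507.30 = $11,013.63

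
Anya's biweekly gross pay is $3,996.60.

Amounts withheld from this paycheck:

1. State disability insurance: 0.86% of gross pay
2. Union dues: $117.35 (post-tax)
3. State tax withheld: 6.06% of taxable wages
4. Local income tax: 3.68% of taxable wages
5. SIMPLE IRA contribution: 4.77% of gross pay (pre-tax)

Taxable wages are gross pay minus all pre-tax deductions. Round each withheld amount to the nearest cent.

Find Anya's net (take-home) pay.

SIMPLE IRA contribution: $3,996.60 × 0.0477 = $190.64
Taxable wages = $3,996.60 − $190.64 = $3,805.96
State tax withheld: $3,805.96 × 0.0606 = $230.64
Local income tax: $3,805.96 × 0.0368 = $140.06
State disability insurance: $3,996.60 × 0.0086 = $34.37
Union dues: $117.35
Total deductions = $190.64 + $230.64 + $140.06 + $34.37 + $117.35 = $713.06
Net pay = $3,996.60 − $713.06 = $3,283.54

$3,283.54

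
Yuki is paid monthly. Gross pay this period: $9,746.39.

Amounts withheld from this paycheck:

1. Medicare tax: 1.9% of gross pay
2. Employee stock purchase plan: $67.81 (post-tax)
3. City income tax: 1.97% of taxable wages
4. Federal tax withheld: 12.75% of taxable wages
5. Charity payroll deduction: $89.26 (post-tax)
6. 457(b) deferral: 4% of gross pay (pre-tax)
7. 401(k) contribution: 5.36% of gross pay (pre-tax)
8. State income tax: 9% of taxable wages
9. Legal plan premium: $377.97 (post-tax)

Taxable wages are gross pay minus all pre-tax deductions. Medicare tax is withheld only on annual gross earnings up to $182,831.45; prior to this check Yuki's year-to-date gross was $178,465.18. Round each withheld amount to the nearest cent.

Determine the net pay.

$6,120.67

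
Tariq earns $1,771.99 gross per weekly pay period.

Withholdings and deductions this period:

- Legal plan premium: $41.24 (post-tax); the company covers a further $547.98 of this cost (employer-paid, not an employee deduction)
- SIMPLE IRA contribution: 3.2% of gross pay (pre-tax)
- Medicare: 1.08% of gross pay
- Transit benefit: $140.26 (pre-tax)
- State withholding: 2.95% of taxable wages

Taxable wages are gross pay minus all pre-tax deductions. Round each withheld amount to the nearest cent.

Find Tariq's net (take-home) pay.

Transit benefit: $140.26
SIMPLE IRA contribution: $1,771.99 × 0.032 = $56.70
Pre-tax total = $140.26 + $56.70 = $196.96
Taxable wages = $1,771.99 − $196.96 = $1,575.03
State withholding: $1,575.03 × 0.0295 = $46.46
Medicare: $1,771.99 × 0.0108 = $19.14
Legal plan premium: $41.24
(Employer's $547.98 toward legal plan premium is not withheld from the employee.)
Total deductions = $140.26 + $56.70 + $46.46 + $19.14 + $41.24 = $303.80
Net pay = $1,771.99 − $303.80 = $1,468.19

$1,468.19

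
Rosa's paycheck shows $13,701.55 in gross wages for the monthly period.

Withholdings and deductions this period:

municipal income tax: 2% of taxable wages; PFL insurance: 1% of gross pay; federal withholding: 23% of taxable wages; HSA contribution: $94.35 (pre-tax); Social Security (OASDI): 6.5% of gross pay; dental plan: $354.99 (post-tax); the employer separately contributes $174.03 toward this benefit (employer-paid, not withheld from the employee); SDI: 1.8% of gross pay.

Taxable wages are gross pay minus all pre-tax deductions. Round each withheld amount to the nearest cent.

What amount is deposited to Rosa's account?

$8,576.16

HSA contribution: $94.35
Taxable wages = $13,701.55 − $94.35 = $13,607.20
Municipal income tax: $13,607.20 × 0.02 = $272.14
Federal withholding: $13,607.20 × 0.23 = $3,129.66
Social Security (OASDI): $13,701.55 × 0.065 = $890.60
SDI: $13,701.55 × 0.018 = $246.63
PFL insurance: $13,701.55 × 0.01 = $137.02
Dental plan: $354.99
(Employer's $174.03 toward dental plan is not withheld from the employee.)
Total deductions = $94.35 + $272.14 + $3,129.66 + $890.60 + $246.63 + $137.02 + $354.99 = $5,125.39
Net pay = $13,701.55 − $5,125.39 = $8,576.16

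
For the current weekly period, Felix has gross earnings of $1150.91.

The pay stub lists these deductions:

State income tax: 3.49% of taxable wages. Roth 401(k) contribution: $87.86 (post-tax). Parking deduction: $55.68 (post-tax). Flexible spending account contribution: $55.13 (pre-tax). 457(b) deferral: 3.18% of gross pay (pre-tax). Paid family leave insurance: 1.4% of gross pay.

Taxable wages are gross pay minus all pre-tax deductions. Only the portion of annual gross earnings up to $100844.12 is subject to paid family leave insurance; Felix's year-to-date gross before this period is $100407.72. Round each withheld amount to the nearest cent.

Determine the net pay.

$872.56

457(b) deferral: $1150.91 × 0.0318 = $36.60
Flexible spending account contribution: $55.13
Pre-tax total = $36.60 + $55.13 = $91.73
Taxable wages = $1150.91 − $91.73 = $1059.18
State income tax: $1059.18 × 0.0349 = $36.97
Paid family leave insurance: only $100844.12 − $100407.72 = $436.40 of this check is subject → $436.40 × 0.014 = $6.11
Roth 401(k) contribution: $87.86
Parking deduction: $55.68
Total deductions = $36.60 + $55.13 + $36.97 + $6.11 + $87.86 + $55.68 = $278.35
Net pay = $1150.91 − $278.35 = $872.56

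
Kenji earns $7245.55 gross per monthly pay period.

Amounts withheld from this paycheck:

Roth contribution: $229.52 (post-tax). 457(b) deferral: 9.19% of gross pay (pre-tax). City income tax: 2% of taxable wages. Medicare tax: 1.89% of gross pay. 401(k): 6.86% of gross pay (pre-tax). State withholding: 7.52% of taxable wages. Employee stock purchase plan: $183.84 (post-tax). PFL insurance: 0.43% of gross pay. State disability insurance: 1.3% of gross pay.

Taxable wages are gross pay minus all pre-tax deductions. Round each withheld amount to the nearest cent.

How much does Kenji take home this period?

$4827.93

457(b) deferral: $7245.55 × 0.0919 = $665.87
401(k): $7245.55 × 0.0686 = $497.04
Pre-tax total = $665.87 + $497.04 = $1162.91
Taxable wages = $7245.55 − $1162.91 = $6082.64
City income tax: $6082.64 × 0.02 = $121.65
State withholding: $6082.64 × 0.0752 = $457.41
State disability insurance: $7245.55 × 0.013 = $94.19
PFL insurance: $7245.55 × 0.0043 = $31.16
Medicare tax: $7245.55 × 0.0189 = $136.94
Roth contribution: $229.52
Employee stock purchase plan: $183.84
Total deductions = $665.87 + $497.04 + $121.65 + $457.41 + $94.19 + $31.16 + $136.94 + $229.52 + $183.84 = $2417.62
Net pay = $7245.55 − $2417.62 = $4827.93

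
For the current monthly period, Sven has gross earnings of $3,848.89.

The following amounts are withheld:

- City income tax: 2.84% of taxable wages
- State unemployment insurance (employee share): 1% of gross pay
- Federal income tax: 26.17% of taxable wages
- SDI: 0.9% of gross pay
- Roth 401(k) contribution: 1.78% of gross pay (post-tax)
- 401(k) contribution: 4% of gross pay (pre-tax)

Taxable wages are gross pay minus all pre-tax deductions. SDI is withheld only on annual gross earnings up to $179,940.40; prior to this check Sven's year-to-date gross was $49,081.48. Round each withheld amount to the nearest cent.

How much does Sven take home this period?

401(k) contribution: $3,848.89 × 0.04 = $153.96
Taxable wages = $3,848.89 − $153.96 = $3,694.93
City income tax: $3,694.93 × 0.0284 = $104.94
Federal income tax: $3,694.93 × 0.2617 = $966.96
SDI: cap not yet reached, full $3,848.89 is subject → $3,848.89 × 0.009 = $34.64
State unemployment insurance (employee share): $3,848.89 × 0.01 = $38.49
Roth 401(k) contribution: $3,848.89 × 0.0178 = $68.51
Total deductions = $153.96 + $104.94 + $966.96 + $34.64 + $38.49 + $68.51 = $1,367.50
Net pay = $3,848.89 − $1,367.50 = $2,481.39

$2,481.39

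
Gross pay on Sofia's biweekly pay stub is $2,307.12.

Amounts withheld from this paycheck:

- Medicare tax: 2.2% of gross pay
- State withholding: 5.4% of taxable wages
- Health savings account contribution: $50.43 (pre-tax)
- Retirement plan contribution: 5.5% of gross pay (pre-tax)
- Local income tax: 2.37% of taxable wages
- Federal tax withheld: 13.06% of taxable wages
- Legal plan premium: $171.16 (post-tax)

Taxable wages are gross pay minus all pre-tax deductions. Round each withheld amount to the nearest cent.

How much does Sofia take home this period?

$1,464.24

Retirement plan contribution: $2,307.12 × 0.055 = $126.89
Health savings account contribution: $50.43
Pre-tax total = $126.89 + $50.43 = $177.32
Taxable wages = $2,307.12 − $177.32 = $2,129.80
Local income tax: $2,129.80 × 0.0237 = $50.48
Federal tax withheld: $2,129.80 × 0.1306 = $278.15
State withholding: $2,129.80 × 0.054 = $115.01
Medicare tax: $2,307.12 × 0.022 = $50.76
Legal plan premium: $171.16
Total deductions = $126.89 + $50.43 + $50.48 + $278.15 + $115.01 + $50.76 + $171.16 = $842.88
Net pay = $2,307.12 − $842.88 = $1,464.24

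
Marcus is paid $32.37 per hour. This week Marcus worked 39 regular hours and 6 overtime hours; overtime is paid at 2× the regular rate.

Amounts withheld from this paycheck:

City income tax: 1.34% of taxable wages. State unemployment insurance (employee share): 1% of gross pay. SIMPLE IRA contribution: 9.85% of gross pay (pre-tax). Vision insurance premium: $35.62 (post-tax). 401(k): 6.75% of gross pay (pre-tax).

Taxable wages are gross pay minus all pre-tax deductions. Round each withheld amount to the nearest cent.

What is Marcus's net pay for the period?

$1306.25

Regular pay: 39 × $32.37 = $1262.43
Overtime pay: 6 × $32.37 × 2 = $388.44
Gross pay = $1262.43 + $388.44 = $1650.87
401(k): $1650.87 × 0.0675 = $111.43
SIMPLE IRA contribution: $1650.87 × 0.0985 = $162.61
Pre-tax total = $111.43 + $162.61 = $274.04
Taxable wages = $1650.87 − $274.04 = $1376.83
City income tax: $1376.83 × 0.0134 = $18.45
State unemployment insurance (employee share): $1650.87 × 0.01 = $16.51
Vision insurance premium: $35.62
Total deductions = $111.43 + $162.61 + $18.45 + $16.51 + $35.62 = $344.62
Net pay = $1650.87 − $344.62 = $1306.25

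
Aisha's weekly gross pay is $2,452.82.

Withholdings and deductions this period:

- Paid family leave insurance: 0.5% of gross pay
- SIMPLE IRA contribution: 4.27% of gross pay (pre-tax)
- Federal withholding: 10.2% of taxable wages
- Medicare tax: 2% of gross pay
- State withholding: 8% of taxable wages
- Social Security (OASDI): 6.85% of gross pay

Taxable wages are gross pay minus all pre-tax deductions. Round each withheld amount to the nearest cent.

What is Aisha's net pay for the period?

SIMPLE IRA contribution: $2,452.82 × 0.0427 = $104.74
Taxable wages = $2,452.82 − $104.74 = $2,348.08
Federal withholding: $2,348.08 × 0.102 = $239.50
State withholding: $2,348.08 × 0.08 = $187.85
Social Security (OASDI): $2,452.82 × 0.0685 = $168.02
Medicare tax: $2,452.82 × 0.02 = $49.06
Paid family leave insurance: $2,452.82 × 0.005 = $12.26
Total deductions = $104.74 + $239.50 + $187.85 + $168.02 + $49.06 + $12.26 = $761.43
Net pay = $2,452.82 − $761.43 = $1,691.39

$1,691.39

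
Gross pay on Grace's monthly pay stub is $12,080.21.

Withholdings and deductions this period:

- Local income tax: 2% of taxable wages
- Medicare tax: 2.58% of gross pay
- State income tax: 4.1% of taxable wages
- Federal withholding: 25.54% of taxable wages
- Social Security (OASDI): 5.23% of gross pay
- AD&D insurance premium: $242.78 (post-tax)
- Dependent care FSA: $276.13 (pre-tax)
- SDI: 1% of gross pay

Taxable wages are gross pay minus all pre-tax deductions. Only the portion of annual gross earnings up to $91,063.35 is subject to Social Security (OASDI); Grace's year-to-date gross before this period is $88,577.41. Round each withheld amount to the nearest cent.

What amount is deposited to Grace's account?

Dependent care FSA: $276.13
Taxable wages = $12,080.21 − $276.13 = $11,804.08
State income tax: $11,804.08 × 0.041 = $483.97
Federal withholding: $11,804.08 × 0.2554 = $3,014.76
Local income tax: $11,804.08 × 0.02 = $236.08
Medicare tax: $12,080.21 × 0.0258 = $311.67
Social Security (OASDI): only $91,063.35 − $88,577.41 = $2,485.94 of this check is subject → $2,485.94 × 0.0523 = $130.01
SDI: $12,080.21 × 0.01 = $120.80
AD&D insurance premium: $242.78
Total deductions = $276.13 + $483.97 + $3,014.76 + $236.08 + $311.67 + $130.01 + $120.80 + $242.78 = $4,816.20
Net pay = $12,080.21 − $4,816.20 = $7,264.01

$7,264.01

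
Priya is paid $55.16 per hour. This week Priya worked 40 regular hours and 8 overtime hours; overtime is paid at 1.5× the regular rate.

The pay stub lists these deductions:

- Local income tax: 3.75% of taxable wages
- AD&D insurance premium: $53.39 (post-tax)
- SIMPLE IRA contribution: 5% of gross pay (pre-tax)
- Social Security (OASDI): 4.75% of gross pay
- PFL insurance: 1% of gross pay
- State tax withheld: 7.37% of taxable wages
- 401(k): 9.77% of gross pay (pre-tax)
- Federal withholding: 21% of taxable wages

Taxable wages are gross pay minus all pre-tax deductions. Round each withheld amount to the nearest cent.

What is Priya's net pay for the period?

$1441.12

Regular pay: 40 × $55.16 = $2206.40
Overtime pay: 8 × $55.16 × 1.5 = $661.92
Gross pay = $2206.40 + $661.92 = $2868.32
401(k): $2868.32 × 0.0977 = $280.23
SIMPLE IRA contribution: $2868.32 × 0.05 = $143.42
Pre-tax total = $280.23 + $143.42 = $423.65
Taxable wages = $2868.32 − $423.65 = $2444.67
Local income tax: $2444.67 × 0.0375 = $91.68
Federal withholding: $2444.67 × 0.21 = $513.38
State tax withheld: $2444.67 × 0.0737 = $180.17
PFL insurance: $2868.32 × 0.01 = $28.68
Social Security (OASDI): $2868.32 × 0.0475 = $136.25
AD&D insurance premium: $53.39
Total deductions = $280.23 + $143.42 + $91.68 + $513.38 + $180.17 + $28.68 + $136.25 + $53.39 = $1427.20
Net pay = $2868.32 − $1427.20 = $1441.12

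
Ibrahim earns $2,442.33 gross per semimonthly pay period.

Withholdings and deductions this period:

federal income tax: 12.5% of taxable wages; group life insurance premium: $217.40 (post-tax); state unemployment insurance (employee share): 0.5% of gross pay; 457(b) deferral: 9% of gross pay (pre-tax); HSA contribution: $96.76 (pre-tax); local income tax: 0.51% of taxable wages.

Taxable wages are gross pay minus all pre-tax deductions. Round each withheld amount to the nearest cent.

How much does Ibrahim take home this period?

$1,619.59

HSA contribution: $96.76
457(b) deferral: $2,442.33 × 0.09 = $219.81
Pre-tax total = $96.76 + $219.81 = $316.57
Taxable wages = $2,442.33 − $316.57 = $2,125.76
Federal income tax: $2,125.76 × 0.125 = $265.72
Local income tax: $2,125.76 × 0.0051 = $10.84
State unemployment insurance (employee share): $2,442.33 × 0.005 = $12.21
Group life insurance premium: $217.40
Total deductions = $96.76 + $219.81 + $265.72 + $10.84 + $12.21 + $217.40 = $822.74
Net pay = $2,442.33 − $822.74 = $1,619.59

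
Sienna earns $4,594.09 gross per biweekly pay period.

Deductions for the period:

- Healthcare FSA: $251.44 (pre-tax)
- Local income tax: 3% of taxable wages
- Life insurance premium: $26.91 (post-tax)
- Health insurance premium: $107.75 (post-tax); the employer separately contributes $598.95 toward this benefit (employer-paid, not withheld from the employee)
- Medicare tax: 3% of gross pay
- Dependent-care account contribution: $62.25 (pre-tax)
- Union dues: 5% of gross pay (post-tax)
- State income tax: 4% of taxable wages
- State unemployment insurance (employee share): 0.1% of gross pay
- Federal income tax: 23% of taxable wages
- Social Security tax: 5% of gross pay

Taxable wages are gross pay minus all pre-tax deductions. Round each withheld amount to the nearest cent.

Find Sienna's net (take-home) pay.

$2,259.81

Dependent-care account contribution: $62.25
Healthcare FSA: $251.44
Pre-tax total = $62.25 + $251.44 = $313.69
Taxable wages = $4,594.09 − $313.69 = $4,280.40
Federal income tax: $4,280.40 × 0.23 = $984.49
State income tax: $4,280.40 × 0.04 = $171.22
Local income tax: $4,280.40 × 0.03 = $128.41
Social Security tax: $4,594.09 × 0.05 = $229.70
Medicare tax: $4,594.09 × 0.03 = $137.82
State unemployment insurance (employee share): $4,594.09 × 0.001 = $4.59
Health insurance premium: $107.75
Union dues: $4,594.09 × 0.05 = $229.70
Life insurance premium: $26.91
(Employer's $598.95 toward health insurance premium is not withheld from the employee.)
Total deductions = $62.25 + $251.44 + $984.49 + $171.22 + $128.41 + $229.70 + $137.82 + $4.59 + $107.75 + $229.70 + $26.91 = $2,334.28
Net pay = $4,594.09 − $2,334.28 = $2,259.81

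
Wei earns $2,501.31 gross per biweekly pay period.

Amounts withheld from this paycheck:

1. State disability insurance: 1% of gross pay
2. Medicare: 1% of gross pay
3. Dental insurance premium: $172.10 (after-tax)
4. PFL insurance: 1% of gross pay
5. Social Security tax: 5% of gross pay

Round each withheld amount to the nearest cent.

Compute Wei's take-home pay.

$2,129.11

Medicare: $2,501.31 × 0.01 = $25.01
Social Security tax: $2,501.31 × 0.05 = $125.07
PFL insurance: $2,501.31 × 0.01 = $25.01
State disability insurance: $2,501.31 × 0.01 = $25.01
Dental insurance premium: $172.10
Total deductions = $25.01 + $125.07 + $25.01 + $25.01 + $172.10 = $372.20
Net pay = $2,501.31 − $372.20 = $2,129.11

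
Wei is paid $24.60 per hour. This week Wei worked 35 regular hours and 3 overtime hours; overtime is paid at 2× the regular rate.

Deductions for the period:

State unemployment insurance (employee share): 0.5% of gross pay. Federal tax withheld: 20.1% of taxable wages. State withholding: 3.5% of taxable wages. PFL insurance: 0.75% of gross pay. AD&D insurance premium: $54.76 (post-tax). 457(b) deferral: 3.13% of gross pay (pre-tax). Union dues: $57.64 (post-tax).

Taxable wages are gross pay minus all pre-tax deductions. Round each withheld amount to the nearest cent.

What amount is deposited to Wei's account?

$621.45

Regular pay: 35 × $24.60 = $861.00
Overtime pay: 3 × $24.60 × 2 = $147.60
Gross pay = $861.00 + $147.60 = $1,008.60
457(b) deferral: $1,008.60 × 0.0313 = $31.57
Taxable wages = $1,008.60 − $31.57 = $977.03
State withholding: $977.03 × 0.035 = $34.20
Federal tax withheld: $977.03 × 0.201 = $196.38
State unemployment insurance (employee share): $1,008.60 × 0.005 = $5.04
PFL insurance: $1,008.60 × 0.0075 = $7.56
AD&D insurance premium: $54.76
Union dues: $57.64
Total deductions = $31.57 + $34.20 + $196.38 + $5.04 + $7.56 + $54.76 + $57.64 = $387.15
Net pay = $1,008.60 − $387.15 = $621.45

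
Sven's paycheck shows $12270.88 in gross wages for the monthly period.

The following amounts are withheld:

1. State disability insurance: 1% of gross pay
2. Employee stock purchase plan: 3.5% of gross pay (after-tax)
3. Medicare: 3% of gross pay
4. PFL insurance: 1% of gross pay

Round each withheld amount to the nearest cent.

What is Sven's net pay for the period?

$11227.85

State disability insurance: $12270.88 × 0.01 = $122.71
PFL insurance: $12270.88 × 0.01 = $122.71
Medicare: $12270.88 × 0.03 = $368.13
Employee stock purchase plan: $12270.88 × 0.035 = $429.48
Total deductions = $122.71 + $122.71 + $368.13 + $429.48 = $1043.03
Net pay = $12270.88 − $1043.03 = $11227.85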